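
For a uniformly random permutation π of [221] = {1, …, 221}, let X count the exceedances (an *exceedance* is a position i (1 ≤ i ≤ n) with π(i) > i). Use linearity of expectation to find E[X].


Write X = Σ_{i=1}^{221} X_i, where X_i = 1_{π(i) > i}.
For each fixed i, π(i) is uniform over {1, …, 221} (marginal of a uniform permutation), so P[π(i) > i] = (n − i)/n. Summing: Σ_{i=1}^{221} (n − i)/n = (0 + 1 + … + 220)/221 = 221(221 − 1)/(2·221) = (221 − 1)/2.
Hence E[X] = Σ_{i=1}^{221} (221 − i)/221 = 110 ≈ 110.0000.

E[X] = 110 = 110.0000.


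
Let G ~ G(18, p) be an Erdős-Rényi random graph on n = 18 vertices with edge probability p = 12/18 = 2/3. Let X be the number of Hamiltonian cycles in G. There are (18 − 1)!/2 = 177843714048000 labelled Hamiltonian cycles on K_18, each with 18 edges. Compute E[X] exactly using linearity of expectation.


K_18 has (18 − 1)!/2 = 177843714048000 labelled Hamiltonian cycles.
For each such Hamiltonian cycle H, let X_H = 1 if all 18 edges of H are present in G. Then P[X_H = 1] = p^{18} = (2/3)^{18} = 262144/387420489.
By linearity: E[X] = Σ_H E[X_H] = 177843714048000 · p^{18} = 177843714048000 · 262144/387420489 = 63951526166528000/531441.
Numerically: E[X] ≈ 1.2034e+11.

E[X] = 177843714048000 · (2/3)^{18} = 63951526166528000/531441 ≈ 1.2034e+11.


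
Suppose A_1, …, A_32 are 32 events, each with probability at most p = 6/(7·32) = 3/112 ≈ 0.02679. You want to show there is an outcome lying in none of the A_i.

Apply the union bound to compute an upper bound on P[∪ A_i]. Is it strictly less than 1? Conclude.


Union bound: P[∪_{i=1}^{32} A_i] ≤ Σ_i P[A_i] ≤ 32·p = 32·(3/112) = 6/7.
Numerically: 6/7 ≈ 0.85714.
Is 6/7 < 1? YES.
Since P[∪ A_i] ≤ 6/7 < 1, the complement has P[∩ A_i^c] ≥ 1 − 6/7 = 1/7 > 0, so some outcome avoids every A_i.

32·p = 6/7 ≈ 0.85714; existence CERTIFIED by the union bound.


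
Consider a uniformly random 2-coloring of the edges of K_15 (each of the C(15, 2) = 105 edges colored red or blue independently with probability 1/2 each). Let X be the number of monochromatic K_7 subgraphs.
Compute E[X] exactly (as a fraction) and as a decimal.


Let X = Σ_S X_S over the C(15, 7) = 6435 subsets S of size 7, where X_S = 1 if the K_7 on S is monochromatic.
For a fixed S, the K_7 on S has C(7, 2) = 21 edges. P[all 21 edges red] = (1/2)^21, and likewise for blue, so P[monochromatic] = 2·(1/2)^21 = 2^{1 − 21} = 1/1048576.
By linearity of expectation: E[X] = C(15, 7) · 2^{1 − 21} = 6435 · 1/1048576 = 6435/1048576.
Numerically: E[X] ≈ 0.00614.

E[X] = C(15,7)·2^(1−C(7,2)) = 6435/1048576 ≈ 0.00614.


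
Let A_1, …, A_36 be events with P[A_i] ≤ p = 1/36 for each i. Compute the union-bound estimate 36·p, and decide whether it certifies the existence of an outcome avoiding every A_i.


Union bound: P[∪_{i=1}^{36} A_i] ≤ Σ_i P[A_i] ≤ 36·p = 36·(1/36) = 1.
Numerically: 1 ≈ 1.00000.
Is 1 < 1? NO.
Since the bound 1 is ≥ 1, the union bound is uninformative here; it does NOT by itself certify existence.

36·p = 1 ≈ 1.00000; existence NOT certified by the union bound.


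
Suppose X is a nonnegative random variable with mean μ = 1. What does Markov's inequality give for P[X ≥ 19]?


μ = E[X] = 1, a = 19.
Markov: P[X ≥ 19] ≤ μ/a = (1)/19 = 1/19.
Numerically: ≈ 0.052632.
(Since a = 19 > μ = 1.000000, the bound 1/19 is < 1 and informative.)

P[X ≥ 19] ≤ 1/19 ≈ 0.052632.


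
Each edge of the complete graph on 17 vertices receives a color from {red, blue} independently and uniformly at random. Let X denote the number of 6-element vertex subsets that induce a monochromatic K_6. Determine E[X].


Let X = Σ_S X_S over the C(17, 6) = 12376 subsets S of size 6, where X_S = 1 if the K_6 on S is monochromatic.
For a fixed S, the K_6 on S has C(6, 2) = 15 edges. P[all 15 edges red] = (1/2)^15, and likewise for blue, so P[monochromatic] = 2·(1/2)^15 = 2^{1 − 15} = 1/16384.
By linearity of expectation: E[X] = C(17, 6) · 2^{1 − 15} = 12376 · 1/16384 = 1547/2048.
Numerically: E[X] ≈ 0.75537.

E[X] = C(17,6)·2^(1−C(6,2)) = 1547/2048 ≈ 0.75537.


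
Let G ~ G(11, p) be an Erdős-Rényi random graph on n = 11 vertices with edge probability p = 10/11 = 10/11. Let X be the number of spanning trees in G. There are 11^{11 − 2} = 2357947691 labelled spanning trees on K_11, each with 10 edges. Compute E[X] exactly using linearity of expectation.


K_11 has 11^{11 − 2} = 2357947691 labelled spanning trees.
For each such spanning tree H, let X_H = 1 if all 10 edges of H are present in G. Then P[X_H = 1] = p^{10} = (10/11)^{10} = 10000000000/25937424601.
By linearity of expectation: E[X] = Σ_H E[X_H] = 2357947691 · p^{10} = 2357947691 · 10000000000/25937424601 = 10000000000/11.
Numerically: E[X] ≈ 9.0909e+08.

E[X] = 2357947691 · (10/11)^{10} = 10000000000/11 ≈ 9.0909e+08.


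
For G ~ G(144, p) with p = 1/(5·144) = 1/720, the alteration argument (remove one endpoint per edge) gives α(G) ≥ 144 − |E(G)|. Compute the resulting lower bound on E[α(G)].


E[|E(G)|] = C(144, 2)·p = 10296 · (1/720) = 143/10.
E[α(G)] ≥ n − E[|E(G)|] = 144 − 143/10 = 1297/10.
Numerically: ≈ 129.70000.
(This is only a lower bound; the true E[α(G)] may be larger.)

E[α(G)] ≥ 1297/10 ≈ 129.70000.


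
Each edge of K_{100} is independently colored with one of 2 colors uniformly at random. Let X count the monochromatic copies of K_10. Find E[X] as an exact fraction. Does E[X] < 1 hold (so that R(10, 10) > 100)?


E[X] = C(100, 10) · 2^{1 − 45} = 17310309456440 · 2^{−44} = 17310309456440/17592186044416.
As a reduced fraction: E[X] = 2163788682055/2199023255552 ≈ 0.9840.
Is E[X] < 1? YES.
Since E[X] < 1, there exists a 2-coloring of K_{100} with no monochromatic K_10; hence R(10, 10) > 100.

E[X] = 2163788682055/2199023255552 ≈ 0.9840; E[X] < 1, so R(10, 10) > 100.


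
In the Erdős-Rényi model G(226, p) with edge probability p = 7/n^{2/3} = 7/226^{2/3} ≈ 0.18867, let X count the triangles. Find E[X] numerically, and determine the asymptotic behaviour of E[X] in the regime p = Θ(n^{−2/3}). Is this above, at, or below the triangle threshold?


Number of potential triangles: C(226, 3) = 1898400.
Each occurs with probability p³ ≈ (0.18867)³ ≈ 6.7154828e-03.
By linearity: E[X] = C(226, 3)·p³ ≈ 1898400 · 6.7154828e-03 ≈ 12748.67257.
Since α = 2/3 < 1, p = c/n^{2/3} ≫ 1/n is above the triangle threshold p ~ 1/n. Asymptotically E[X] ~ (c³/6)·n^{3(1−α)} = (7³/6)·n^{1} → ∞; triangles are abundant w.h.p.

E[X] ≈ 12748.67257; in regime p = Θ(1/n^{2/3}) E[X] diverges (above the triangle threshold p ~ 1/n).


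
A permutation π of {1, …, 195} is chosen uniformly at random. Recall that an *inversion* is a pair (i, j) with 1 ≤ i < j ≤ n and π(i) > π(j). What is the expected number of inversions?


Write X = Σ X_I over the C(195, 2) = 18915 pairs i < j, with X_I the indicator of one inversion.
There are 18915 indicators.
For each fixed pair i < j, the values π(i) and π(j) are two distinct elements of {1, …, 195} in uniformly random order; by symmetry P[π(i) > π(j)] = 1/2.
By linearity: E[X] = 18915 · (1/2) = C(195, 2) · (1/2) = 18915/2 = 18915/2 ≈ 9457.50000.

E[X] = 18915/2 = 9457.50000.


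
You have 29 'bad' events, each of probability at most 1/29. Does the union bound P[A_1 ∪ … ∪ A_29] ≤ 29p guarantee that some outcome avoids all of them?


Union bound: P[∪_{i=1}^{29} A_i] ≤ Σ_i P[A_i] ≤ 29·p = 29·(1/29) = 1.
Numerically: 1 ≈ 1.000000.
Is 1 < 1? NO.
Since the bound 1 is ≥ 1, the union bound is uninformative here; it does NOT by itself certify existence.

29·p = 1 ≈ 1.000000; existence NOT certified by the union bound.


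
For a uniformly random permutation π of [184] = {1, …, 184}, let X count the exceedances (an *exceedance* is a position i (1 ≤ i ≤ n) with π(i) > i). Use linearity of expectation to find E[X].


Write X = Σ_{i=1}^{184} X_i, where X_i = 1_{π(i) > i}.
For each fixed i, π(i) is uniform over {1, …, 184} (marginal of a uniform permutation), so P[π(i) > i] = (n − i)/n. Summing: Σ_{i=1}^{184} (n − i)/n = (0 + 1 + … + 183)/184 = 184(184 − 1)/(2·184) = (184 − 1)/2.
Hence E[X] = Σ_{i=1}^{184} (184 − i)/184 = 183/2 ≈ 91.50000.

E[X] = 183/2 = 91.50000.


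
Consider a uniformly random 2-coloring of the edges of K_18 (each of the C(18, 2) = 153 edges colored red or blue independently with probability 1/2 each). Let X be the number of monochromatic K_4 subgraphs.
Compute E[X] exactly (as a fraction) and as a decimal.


Let X = Σ_S X_S over the C(18, 4) = 3060 subsets S of size 4, where X_S = 1 if the K_4 on S is monochromatic.
For a fixed S, the K_4 on S has C(4, 2) = 6 edges. P[all 6 edges red] = (1/2)^6, and likewise for blue, so P[monochromatic] = 2·(1/2)^6 = 2^{1 − 6} = 1/32.
By linearity: E[X] = C(18, 4) · 2^{1 − 6} = 3060 · 1/32 = 765/8.
Numerically: E[X] ≈ 95.625000.

E[X] = C(18,4)·2^(1−C(4,2)) = 765/8 ≈ 95.625000.


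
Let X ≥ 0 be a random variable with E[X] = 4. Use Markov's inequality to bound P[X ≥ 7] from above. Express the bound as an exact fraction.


μ = E[X] = 4, a = 7.
Markov: P[X ≥ 7] ≤ μ/a = (4)/7 = 4/7.
Numerically: ≈ 0.57143.
(Since a = 7 > μ = 4.00000, the bound 4/7 is < 1 and informative.)

P[X ≥ 7] ≤ 4/7 ≈ 0.57143.


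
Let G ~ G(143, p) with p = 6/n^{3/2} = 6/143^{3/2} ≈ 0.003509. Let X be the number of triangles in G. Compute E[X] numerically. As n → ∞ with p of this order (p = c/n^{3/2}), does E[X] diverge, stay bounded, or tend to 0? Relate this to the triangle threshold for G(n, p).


Number of potential triangles: C(143, 3) = 477191.
Each occurs with probability p³ ≈ (0.003509)³ ≈ 4.319581e-08.
By linearity: E[X] = C(143, 3)·p³ ≈ 477191 · 4.319581e-08 ≈ 0.0206.
Since α = 3/2 > 1, p = c/n^{3/2} = o(1/n) is below the triangle threshold p ~ 1/n. Asymptotically E[X] ~ (c³/6)·n^{3(1−α)} = (6³/6)·n^{-1.5} → 0, so by Markov's inequality G has no triangles w.h.p.

E[X] ≈ 0.0206; in regime p = Θ(1/n^{3/2}) E[X] tends to 0 (below the triangle threshold p ~ 1/n).


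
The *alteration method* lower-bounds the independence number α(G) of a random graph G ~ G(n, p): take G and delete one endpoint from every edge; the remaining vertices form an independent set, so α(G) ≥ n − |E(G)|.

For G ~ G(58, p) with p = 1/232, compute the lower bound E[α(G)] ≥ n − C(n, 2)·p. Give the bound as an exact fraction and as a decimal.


E[|E(G)|] = C(58, 2)·p = 1653 · (1/232) = 57/8.
E[α(G)] ≥ n − E[|E(G)|] = 58 − 57/8 = 407/8.
Numerically: ≈ 50.875.
(This is only a lower bound; the true E[α(G)] may be larger.)

E[α(G)] ≥ 407/8 ≈ 50.875.


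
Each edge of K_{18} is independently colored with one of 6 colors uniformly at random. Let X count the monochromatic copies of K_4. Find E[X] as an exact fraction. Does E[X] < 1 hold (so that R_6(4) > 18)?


E[X] = C(18, 4) · 6^{1 − 6} = 3060 · 6^{−5} = 3060/7776.
As a reduced fraction: E[X] = 85/216 ≈ 0.394.
Is E[X] < 1? YES.
Since E[X] < 1, there exists a 6-coloring of K_{18} with no monochromatic K_4; hence R_6(4) > 18.

E[X] = 85/216 ≈ 0.394; E[X] < 1, so R_6(4) > 18.


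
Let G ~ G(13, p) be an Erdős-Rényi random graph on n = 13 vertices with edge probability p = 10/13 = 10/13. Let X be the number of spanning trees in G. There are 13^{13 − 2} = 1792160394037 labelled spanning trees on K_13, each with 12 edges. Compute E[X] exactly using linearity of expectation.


K_13 has 13^{13 − 2} = 1792160394037 labelled spanning trees.
For each such spanning tree H, let X_H = 1 if all 12 edges of H are present in G. Then P[X_H = 1] = p^{12} = (10/13)^{12} = 1000000000000/23298085122481.
By linearity: E[X] = Σ_H E[X_H] = 1792160394037 · p^{12} = 1792160394037 · 1000000000000/23298085122481 = 1000000000000/13.
Numerically: E[X] ≈ 7.69e+10.

E[X] = 1792160394037 · (10/13)^{12} = 1000000000000/13 ≈ 7.69e+10.


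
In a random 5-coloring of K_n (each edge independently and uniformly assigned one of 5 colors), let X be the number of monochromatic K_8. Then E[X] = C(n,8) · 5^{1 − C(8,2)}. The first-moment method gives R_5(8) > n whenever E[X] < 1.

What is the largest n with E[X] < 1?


We need C(n, 8) · 5^{1 − 28} < 1, i.e. C(n, 8) < 5^{28 − 1} = 7450580596923828125.
Check values of n near the boundary:
  n = 861: C(861, 8) = 7250034996615275865; 7250034996615275865 < 7450580596923828125? YES
  n = 862: C(862, 8) = 7317951015318931845; 7317951015318931845 < 7450580596923828125? YES
  n = 863: C(863, 8) = 7386423071602617757; 7386423071602617757 < 7450580596923828125? YES
  n = 864: C(864, 8) = 7455455062926006708; 7455455062926006708 < 7450580596923828125? NO
The largest n with C(n, 8) < 7450580596923828125 is n = 863 (where E[X] = 7386423071602617757/7450580596923828125 ≈ 0.9914). Hence R_5(8) > 863, i.e. R_5(8) ≥ 864.

Largest n = 863; hence R_5(8) > 863.


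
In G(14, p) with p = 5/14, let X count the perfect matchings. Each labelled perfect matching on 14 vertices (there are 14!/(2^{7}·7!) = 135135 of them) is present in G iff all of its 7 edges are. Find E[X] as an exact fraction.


K_14 has 14!/(2^{7}·7!) = 135135 labelled perfect matchings.
For each such perfect matching H, let X_H = 1 if all 7 edges of H are present in G. Then P[X_H = 1] = p^{7} = (5/14)^{7} = 78125/105413504.
By linearity: E[X] = Σ_H E[X_H] = 135135 · p^{7} = 135135 · 78125/105413504 = 1508203125/15059072.
Numerically: E[X] ≈ 100.152.

E[X] = 135135 · (5/14)^{7} = 1508203125/15059072 ≈ 100.152.


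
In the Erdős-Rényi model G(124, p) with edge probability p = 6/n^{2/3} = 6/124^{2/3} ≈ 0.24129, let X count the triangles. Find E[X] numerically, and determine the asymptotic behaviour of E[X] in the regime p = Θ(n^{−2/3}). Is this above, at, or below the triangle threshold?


Number of potential triangles: C(124, 3) = 310124.
Each occurs with probability p³ ≈ (0.24129)³ ≈ 1.4047867e-02.
By linearity: E[X] = C(124, 3)·p³ ≈ 310124 · 1.4047867e-02 ≈ 4356.58065.
Since α = 2/3 < 1, p = c/n^{2/3} ≫ 1/n is above the triangle threshold p ~ 1/n. Asymptotically E[X] ~ (c³/6)·n^{3(1−α)} = (6³/6)·n^{1} → ∞; triangles are abundant w.h.p.

E[X] ≈ 4356.58065; in regime p = Θ(1/n^{2/3}) E[X] diverges (above the triangle threshold p ~ 1/n).


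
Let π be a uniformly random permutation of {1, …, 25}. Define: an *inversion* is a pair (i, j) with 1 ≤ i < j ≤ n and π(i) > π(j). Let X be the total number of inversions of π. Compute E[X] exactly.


Write X = Σ X_I over the C(25, 2) = 300 pairs i < j, with X_I the indicator of one inversion.
There are 300 indicators.
For each fixed pair i < j, the values π(i) and π(j) are two distinct elements of {1, …, 25} in uniformly random order; by symmetry P[π(i) > π(j)] = 1/2.
By linearity: E[X] = 300 · (1/2) = C(25, 2) · (1/2) = 300/2 = 150 ≈ 150.00000.

E[X] = 150 = 150.00000.


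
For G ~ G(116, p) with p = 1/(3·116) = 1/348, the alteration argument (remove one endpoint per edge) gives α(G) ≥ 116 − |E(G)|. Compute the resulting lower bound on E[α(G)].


E[|E(G)|] = C(116, 2)·p = 6670 · (1/348) = 115/6.
E[α(G)] ≥ n − E[|E(G)|] = 116 − 115/6 = 581/6.
Numerically: ≈ 96.833333.
(This is only a lower bound; the true E[α(G)] may be larger.)

E[α(G)] ≥ 581/6 ≈ 96.833333.


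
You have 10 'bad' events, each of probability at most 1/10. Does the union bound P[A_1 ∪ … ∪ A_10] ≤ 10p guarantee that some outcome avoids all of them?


Union bound: P[∪_{i=1}^{10} A_i] ≤ Σ_i P[A_i] ≤ 10·p = 10·(1/10) = 1.
Numerically: 1 ≈ 1.000000.
Is 1 < 1? NO.
Since the bound 1 is ≥ 1, the union bound is uninformative here; it does NOT by itself certify existence.

10·p = 1 ≈ 1.000000; existence NOT certified by the union bound.


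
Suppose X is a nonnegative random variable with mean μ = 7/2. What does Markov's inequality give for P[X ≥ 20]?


μ = E[X] = 7/2, a = 20.
Markov: P[X ≥ 20] ≤ μ/a = (7/2)/20 = 7/40.
Numerically: ≈ 0.1750.
(Since a = 20 > μ = 3.5000, the bound 7/40 is < 1 and informative.)

P[X ≥ 20] ≤ 7/40 ≈ 0.1750.


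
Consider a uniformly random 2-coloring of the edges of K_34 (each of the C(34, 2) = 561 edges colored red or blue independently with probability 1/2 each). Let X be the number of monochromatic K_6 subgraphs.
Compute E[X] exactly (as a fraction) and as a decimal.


Let X = Σ_S X_S over the C(34, 6) = 1344904 subsets S of size 6, where X_S = 1 if the K_6 on S is monochromatic.
For a fixed S, the K_6 on S has C(6, 2) = 15 edges. P[all 15 edges red] = (1/2)^15, and likewise for blue, so P[monochromatic] = 2·(1/2)^15 = 2^{1 − 15} = 1/16384.
Summing: E[X] = C(34, 6) · 2^{1 − 15} = 1344904 · 1/16384 = 168113/2048.
Numerically: E[X] ≈ 82.086.

E[X] = C(34,6)·2^(1−C(6,2)) = 168113/2048 ≈ 82.086.


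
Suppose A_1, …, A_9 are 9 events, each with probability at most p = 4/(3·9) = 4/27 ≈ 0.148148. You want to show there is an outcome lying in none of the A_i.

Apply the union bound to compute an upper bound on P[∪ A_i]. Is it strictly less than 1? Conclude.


Union bound: P[∪_{i=1}^{9} A_i] ≤ Σ_i P[A_i] ≤ 9·p = 9·(4/27) = 4/3.
Numerically: 4/3 ≈ 1.333333.
Is 4/3 < 1? NO.
Since the bound 4/3 is ≥ 1, the union bound is uninformative here; it does NOT by itself certify existence.

9·p = 4/3 ≈ 1.333333; existence NOT certified by the union bound.


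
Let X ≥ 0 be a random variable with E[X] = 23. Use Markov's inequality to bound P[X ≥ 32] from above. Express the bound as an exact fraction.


μ = E[X] = 23, a = 32.
Markov: P[X ≥ 32] ≤ μ/a = (23)/32 = 23/32.
Numerically: ≈ 0.719.
(Since a = 32 > μ = 23.000, the bound 23/32 is < 1 and informative.)

P[X ≥ 32] ≤ 23/32 ≈ 0.719.


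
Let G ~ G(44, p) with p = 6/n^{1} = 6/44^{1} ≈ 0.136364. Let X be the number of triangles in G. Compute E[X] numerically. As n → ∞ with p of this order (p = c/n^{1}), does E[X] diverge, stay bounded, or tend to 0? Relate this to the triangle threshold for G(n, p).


Number of potential triangles: C(44, 3) = 13244.
Each occurs with probability p³ ≈ (0.136364)³ ≈ 2.53568745e-03.
By linearity: E[X] = C(44, 3)·p³ ≈ 13244 · 2.53568745e-03 ≈ 33.582645.
Here α = 1, so p = 6/n is exactly at the triangle threshold p ~ 1/n. Asymptotically E[X] → c³/6 = 6³/6 = 36 ≈ 36.000000, a bounded constant. In this regime the triangle count is asymptotically Poisson(c³/6).

E[X] ≈ 33.582645; in regime p = Θ(1/n^{1}) E[X] stays bounded (at the triangle threshold p ~ 1/n).


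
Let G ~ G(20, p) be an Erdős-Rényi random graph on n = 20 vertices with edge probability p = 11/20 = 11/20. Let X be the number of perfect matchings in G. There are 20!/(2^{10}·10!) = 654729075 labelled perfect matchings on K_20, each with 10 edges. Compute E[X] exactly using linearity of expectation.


K_20 has 20!/(2^{10}·10!) = 654729075 labelled perfect matchings.
For each such perfect matching H, let X_H = 1 if all 10 edges of H are present in G. Then P[X_H = 1] = p^{10} = (11/20)^{10} = 25937424601/10240000000000.
By linearity of expectation: E[X] = Σ_H E[X_H] = 654729075 · p^{10} = 654729075 · 25937424601/10240000000000 = 679279440675798963/409600000000.
Numerically: E[X] ≈ 1.66e+06.

E[X] = 654729075 · (11/20)^{10} = 679279440675798963/409600000000 ≈ 1.66e+06.


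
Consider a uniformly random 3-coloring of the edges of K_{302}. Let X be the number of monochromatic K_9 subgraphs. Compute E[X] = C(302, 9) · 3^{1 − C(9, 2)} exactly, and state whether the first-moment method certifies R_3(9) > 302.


E[X] = C(302, 9) · 3^{1 − 36} = 51054804739588650 · 3^{−35} = 51054804739588650/50031545098999707.
As a reduced fraction: E[X] = 17018268246529550/16677181699666569 ≈ 1.0204523.
Is E[X] < 1? NO.
Since E[X] ≥ 1, the first-moment bound is inconclusive at n = 302; it does NOT by itself certify R_3(9) > 302.

E[X] = 17018268246529550/16677181699666569 ≈ 1.0204523; E[X] ≥ 1; first-moment method inconclusive here.


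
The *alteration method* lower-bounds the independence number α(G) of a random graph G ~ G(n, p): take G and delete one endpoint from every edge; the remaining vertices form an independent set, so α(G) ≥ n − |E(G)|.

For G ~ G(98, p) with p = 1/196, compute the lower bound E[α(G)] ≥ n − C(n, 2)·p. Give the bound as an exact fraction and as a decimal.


E[|E(G)|] = C(98, 2)·p = 4753 · (1/196) = 97/4.
E[α(G)] ≥ n − E[|E(G)|] = 98 − 97/4 = 295/4.
Numerically: ≈ 73.750.
(This is only a lower bound; the true E[α(G)] may be larger.)

E[α(G)] ≥ 295/4 ≈ 73.750.


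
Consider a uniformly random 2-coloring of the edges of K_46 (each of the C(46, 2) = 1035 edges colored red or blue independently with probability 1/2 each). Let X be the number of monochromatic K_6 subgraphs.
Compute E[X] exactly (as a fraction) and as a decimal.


Let X = Σ_S X_S over the C(46, 6) = 9366819 subsets S of size 6, where X_S = 1 if the K_6 on S is monochromatic.
For a fixed S, the K_6 on S has C(6, 2) = 15 edges. P[all 15 edges red] = (1/2)^15, and likewise for blue, so P[monochromatic] = 2·(1/2)^15 = 2^{1 − 15} = 1/16384.
By linearity of expectation: E[X] = C(46, 6) · 2^{1 − 15} = 9366819 · 1/16384 = 9366819/16384.
Numerically: E[X] ≈ 571.705261.

E[X] = C(46,6)·2^(1−C(6,2)) = 9366819/16384 ≈ 571.705261.


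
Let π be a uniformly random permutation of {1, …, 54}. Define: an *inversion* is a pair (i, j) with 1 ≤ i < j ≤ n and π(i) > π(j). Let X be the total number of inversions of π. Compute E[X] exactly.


Write X = Σ X_I over the C(54, 2) = 1431 pairs i < j, with X_I the indicator of one inversion.
There are 1431 indicators.
For each fixed pair i < j, the values π(i) and π(j) are two distinct elements of {1, …, 54} in uniformly random order; by symmetry P[π(i) > π(j)] = 1/2.
By linearity: E[X] = 1431 · (1/2) = C(54, 2) · (1/2) = 1431/2 = 1431/2 ≈ 715.50000.

E[X] = 1431/2 = 715.50000.


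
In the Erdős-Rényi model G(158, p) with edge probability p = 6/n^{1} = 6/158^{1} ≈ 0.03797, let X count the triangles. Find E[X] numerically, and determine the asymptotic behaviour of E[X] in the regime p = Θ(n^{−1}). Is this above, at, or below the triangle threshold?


Number of potential triangles: C(158, 3) = 644956.
Each occurs with probability p³ ≈ (0.03797)³ ≈ 5.476240e-05.
By linearity: E[X] = C(158, 3)·p³ ≈ 644956 · 5.476240e-05 ≈ 35.3193.
Here α = 1, so p = 6/n is exactly at the triangle threshold p ~ 1/n. Asymptotically E[X] → c³/6 = 6³/6 = 36 ≈ 36.0000, a bounded constant. In this regime the triangle count is asymptotically Poisson(c³/6).

E[X] ≈ 35.3193; in regime p = Θ(1/n^{1}) E[X] stays bounded (at the triangle threshold p ~ 1/n).


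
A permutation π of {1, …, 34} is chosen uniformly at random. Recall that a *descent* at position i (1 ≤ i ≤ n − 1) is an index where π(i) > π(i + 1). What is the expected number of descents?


Write X = Σ X_I over i = 1, …, 33, with X_I the indicator of one descent.
There are 33 indicators.
For each fixed i, the pair (π(i), π(i+1)) is a uniformly random ordered pair of distinct values from {1, …, 34}; by symmetry P[π(i) > π(i+1)] = 1/2.
By linearity: E[X] = 33 · (1/2) = (34 − 1) · (1/2) = 33/2 ≈ 16.5000.

E[X] = 33/2 = 16.5000.


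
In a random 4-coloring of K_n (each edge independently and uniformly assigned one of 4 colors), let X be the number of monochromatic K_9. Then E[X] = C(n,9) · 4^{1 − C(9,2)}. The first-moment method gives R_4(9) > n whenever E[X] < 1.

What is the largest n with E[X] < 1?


We need C(n, 9) · 4^{1 − 36} < 1, i.e. C(n, 9) < 4^{36 − 1} = 1180591620717411303424.
Check values of n near the boundary:
  n = 908: C(908, 9) = 1111058428637338083100; 1111058428637338083100 < 1180591620717411303424? YES
  n = 909: C(909, 9) = 1122169012923711463931; 1122169012923711463931 < 1180591620717411303424? YES
  n = 910: C(910, 9) = 1133378248346922788210; 1133378248346922788210 < 1180591620717411303424? YES
  n = 911: C(911, 9) = 1144686900492291197405; 1144686900492291197405 < 1180591620717411303424? YES
  n = 912: C(912, 9) = 1156095740032081475120; 1156095740032081475120 < 1180591620717411303424? YES
  n = 913: C(913, 9) = 1167605542753639808390; 1167605542753639808390 < 1180591620717411303424? YES
  n = 914: C(914, 9) = 1179217089587653905932; 1179217089587653905932 < 1180591620717411303424? YES
  n = 915: C(915, 9) = 1190931166636537885130; 1190931166636537885130 < 1180591620717411303424? NO
  n = 916: C(916, 9) = 1202748565202942340440; 1202748565202942340440 < 1180591620717411303424? NO
  n = 917: C(917, 9) = 1214670081818390006810; 1214670081818390006810 < 1180591620717411303424? NO
The largest n with C(n, 9) < 1180591620717411303424 is n = 914 (where E[X] = 294804272396913476483/295147905179352825856 ≈ 0.99884). Hence R_4(9) > 914, i.e. R_4(9) ≥ 915.

Largest n = 914; hence R_4(9) > 914.


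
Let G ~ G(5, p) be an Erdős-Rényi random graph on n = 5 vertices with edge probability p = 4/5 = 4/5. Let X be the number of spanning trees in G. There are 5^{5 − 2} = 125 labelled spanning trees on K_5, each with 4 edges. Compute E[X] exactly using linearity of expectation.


K_5 has 5^{5 − 2} = 125 labelled spanning trees.
For each such spanning tree H, let X_H = 1 if all 4 edges of H are present in G. Then P[X_H = 1] = p^{4} = (4/5)^{4} = 256/625.
By linearity: E[X] = Σ_H E[X_H] = 125 · p^{4} = 125 · 256/625 = 256/5.
Numerically: E[X] ≈ 51.2.

E[X] = 125 · (4/5)^{4} = 256/5 ≈ 51.2.


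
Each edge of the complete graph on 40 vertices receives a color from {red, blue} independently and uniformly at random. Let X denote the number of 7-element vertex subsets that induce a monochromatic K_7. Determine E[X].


Let X = Σ_S X_S over the C(40, 7) = 18643560 subsets S of size 7, where X_S = 1 if the K_7 on S is monochromatic.
For a fixed S, the K_7 on S has C(7, 2) = 21 edges. P[all 21 edges red] = (1/2)^21, and likewise for blue, so P[monochromatic] = 2·(1/2)^21 = 2^{1 − 21} = 1/1048576.
By linearity: E[X] = C(40, 7) · 2^{1 − 21} = 18643560 · 1/1048576 = 2330445/131072.
Numerically: E[X] ≈ 17.779884.

E[X] = C(40,7)·2^(1−C(7,2)) = 2330445/131072 ≈ 17.779884.


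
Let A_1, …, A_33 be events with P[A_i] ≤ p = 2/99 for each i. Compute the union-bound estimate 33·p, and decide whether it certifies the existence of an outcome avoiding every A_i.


Union bound: P[∪_{i=1}^{33} A_i] ≤ Σ_i P[A_i] ≤ 33·p = 33·(2/99) = 2/3.
Numerically: 2/3 ≈ 0.66667.
Is 2/3 < 1? YES.
Since P[∪ A_i] ≤ 2/3 < 1, the complement has P[∩ A_i^c] ≥ 1 − 2/3 = 1/3 > 0, so some outcome avoids every A_i.

33·p = 2/3 ≈ 0.66667; existence CERTIFIED by the union bound.


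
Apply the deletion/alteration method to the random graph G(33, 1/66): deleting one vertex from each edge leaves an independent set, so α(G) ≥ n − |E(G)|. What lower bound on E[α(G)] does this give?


E[|E(G)|] = C(33, 2)·p = 528 · (1/66) = 8.
E[α(G)] ≥ n − E[|E(G)|] = 33 − 8 = 25.
Numerically: ≈ 25.00000.
(This is only a lower bound; the true E[α(G)] may be larger.)

E[α(G)] ≥ 25 ≈ 25.00000.


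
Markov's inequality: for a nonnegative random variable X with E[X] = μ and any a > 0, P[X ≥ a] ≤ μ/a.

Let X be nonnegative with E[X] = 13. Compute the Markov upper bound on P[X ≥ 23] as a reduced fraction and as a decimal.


μ = E[X] = 13, a = 23.
Markov: P[X ≥ 23] ≤ μ/a = (13)/23 = 13/23.
Numerically: ≈ 0.565217.
(Since a = 23 > μ = 13.000000, the bound 13/23 is < 1 and informative.)

P[X ≥ 23] ≤ 13/23 ≈ 0.565217.


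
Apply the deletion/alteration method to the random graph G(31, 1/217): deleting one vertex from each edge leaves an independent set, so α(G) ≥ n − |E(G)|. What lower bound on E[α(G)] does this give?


E[|E(G)|] = C(31, 2)·p = 465 · (1/217) = 15/7.
E[α(G)] ≥ n − E[|E(G)|] = 31 − 15/7 = 202/7.
Numerically: ≈ 28.857143.
(This is only a lower bound; the true E[α(G)] may be larger.)

E[α(G)] ≥ 202/7 ≈ 28.857143.


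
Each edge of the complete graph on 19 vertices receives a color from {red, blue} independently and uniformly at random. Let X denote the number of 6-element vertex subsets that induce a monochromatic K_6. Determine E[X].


Let X = Σ_S X_S over the C(19, 6) = 27132 subsets S of size 6, where X_S = 1 if the K_6 on S is monochromatic.
For a fixed S, the K_6 on S has C(6, 2) = 15 edges. P[all 15 edges red] = (1/2)^15, and likewise for blue, so P[monochromatic] = 2·(1/2)^15 = 2^{1 − 15} = 1/16384.
By linearity: E[X] = C(19, 6) · 2^{1 − 15} = 27132 · 1/16384 = 6783/4096.
Numerically: E[X] ≈ 1.65601.

E[X] = C(19,6)·2^(1−C(6,2)) = 6783/4096 ≈ 1.65601.


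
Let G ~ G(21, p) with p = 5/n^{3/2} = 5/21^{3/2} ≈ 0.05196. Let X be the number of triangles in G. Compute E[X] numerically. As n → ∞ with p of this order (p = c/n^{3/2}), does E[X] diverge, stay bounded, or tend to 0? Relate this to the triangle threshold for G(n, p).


Number of potential triangles: C(21, 3) = 1330.
Each occurs with probability p³ ≈ (0.05196)³ ≈ 1.402566e-04.
By linearity: E[X] = C(21, 3)·p³ ≈ 1330 · 1.402566e-04 ≈ 0.1865.
Since α = 3/2 > 1, p = c/n^{3/2} = o(1/n) is below the triangle threshold p ~ 1/n. Asymptotically E[X] ~ (c³/6)·n^{3(1−α)} = (5³/6)·n^{-1.5} → 0, so by Markov's inequality G has no triangles w.h.p.

E[X] ≈ 0.1865; in regime p = Θ(1/n^{3/2}) E[X] tends to 0 (below the triangle threshold p ~ 1/n).


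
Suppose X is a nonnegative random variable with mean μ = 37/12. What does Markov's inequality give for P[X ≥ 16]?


μ = E[X] = 37/12, a = 16.
Markov: P[X ≥ 16] ≤ μ/a = (37/12)/16 = 37/192.
Numerically: ≈ 0.19271.
(Since a = 16 > μ = 3.08333, the bound 37/192 is < 1 and informative.)

P[X ≥ 16] ≤ 37/192 ≈ 0.19271.


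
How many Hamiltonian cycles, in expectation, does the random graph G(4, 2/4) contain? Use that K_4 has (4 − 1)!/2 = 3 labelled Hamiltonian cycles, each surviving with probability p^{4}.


K_4 has (4 − 1)!/2 = 3 labelled Hamiltonian cycles.
For each such Hamiltonian cycle H, let X_H = 1 if all 4 edges of H are present in G. Then P[X_H = 1] = p^{4} = (1/2)^{4} = 1/16.
By linearity: E[X] = Σ_H E[X_H] = 3 · p^{4} = 3 · 1/16 = 3/16.
Numerically: E[X] ≈ 0.1875.

E[X] = 3 · (1/2)^{4} = 3/16 ≈ 0.1875.


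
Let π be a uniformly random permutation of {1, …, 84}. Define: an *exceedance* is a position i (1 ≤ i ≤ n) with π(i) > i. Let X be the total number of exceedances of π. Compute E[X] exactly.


Write X = Σ_{i=1}^{84} X_i, where X_i = 1_{π(i) > i}.
For each fixed i, π(i) is uniform over {1, …, 84} (marginal of a uniform permutation), so P[π(i) > i] = (n − i)/n. Summing: Σ_{i=1}^{84} (n − i)/n = (0 + 1 + … + 83)/84 = 84(84 − 1)/(2·84) = (84 − 1)/2.
Hence E[X] = Σ_{i=1}^{84} (84 − i)/84 = 83/2 ≈ 41.500.

E[X] = 83/2 = 41.500.


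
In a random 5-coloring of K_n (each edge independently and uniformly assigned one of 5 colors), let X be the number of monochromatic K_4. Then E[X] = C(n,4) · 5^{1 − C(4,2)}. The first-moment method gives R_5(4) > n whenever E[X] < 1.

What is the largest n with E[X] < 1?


We need C(n, 4) · 5^{1 − 6} < 1, i.e. C(n, 4) < 5^{6 − 1} = 3125.
Check values of n near the boundary:
  n = 16: C(16, 4) = 1820; 1820 < 3125? YES
  n = 17: C(17, 4) = 2380; 2380 < 3125? YES
  n = 18: C(18, 4) = 3060; 3060 < 3125? YES
  n = 19: C(19, 4) = 3876; 3876 < 3125? NO
  n = 20: C(20, 4) = 4845; 4845 < 3125? NO
  n = 21: C(21, 4) = 5985; 5985 < 3125? NO
The largest n with C(n, 4) < 3125 is n = 18 (where E[X] = 612/625 ≈ 0.9792000). Hence R_5(4) > 18, i.e. R_5(4) ≥ 19.

Largest n = 18; hence R_5(4) > 18.


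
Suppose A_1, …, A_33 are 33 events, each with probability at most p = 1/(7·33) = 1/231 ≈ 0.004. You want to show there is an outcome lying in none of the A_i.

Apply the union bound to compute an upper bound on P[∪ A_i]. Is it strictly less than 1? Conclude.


Union bound: P[∪_{i=1}^{33} A_i] ≤ Σ_i P[A_i] ≤ 33·p = 33·(1/231) = 1/7.
Numerically: 1/7 ≈ 0.143.
Is 1/7 < 1? YES.
Since P[∪ A_i] ≤ 1/7 < 1, the complement has P[∩ A_i^c] ≥ 1 − 1/7 = 6/7 > 0, so some outcome avoids every A_i.

33·p = 1/7 ≈ 0.143; existence CERTIFIED by the union bound.


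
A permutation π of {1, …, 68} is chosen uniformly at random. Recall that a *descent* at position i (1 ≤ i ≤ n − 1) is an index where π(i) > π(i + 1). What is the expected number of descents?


Write X = Σ X_I over i = 1, …, 67, with X_I the indicator of one descent.
There are 67 indicators.
For each fixed i, the pair (π(i), π(i+1)) is a uniformly random ordered pair of distinct values from {1, …, 68}; by symmetry P[π(i) > π(i+1)] = 1/2.
By linearity: E[X] = 67 · (1/2) = (68 − 1) · (1/2) = 67/2 ≈ 33.500000.

E[X] = 67/2 = 33.500000.


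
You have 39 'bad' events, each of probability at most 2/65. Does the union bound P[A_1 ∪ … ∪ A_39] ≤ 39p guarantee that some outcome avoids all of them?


Union bound: P[∪_{i=1}^{39} A_i] ≤ Σ_i P[A_i] ≤ 39·p = 39·(2/65) = 6/5.
Numerically: 6/5 ≈ 1.2000000.
Is 6/5 < 1? NO.
Since the bound 6/5 is ≥ 1, the union bound is uninformative here; it does NOT by itself certify existence.

39·p = 6/5 ≈ 1.2000000; existence NOT certified by the union bound.


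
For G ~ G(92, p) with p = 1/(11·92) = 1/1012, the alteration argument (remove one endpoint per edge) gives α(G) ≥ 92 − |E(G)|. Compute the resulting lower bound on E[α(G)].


E[|E(G)|] = C(92, 2)·p = 4186 · (1/1012) = 91/22.
E[α(G)] ≥ n − E[|E(G)|] = 92 − 91/22 = 1933/22.
Numerically: ≈ 87.863636.
(This is only a lower bound; the true E[α(G)] may be larger.)

E[α(G)] ≥ 1933/22 ≈ 87.863636.


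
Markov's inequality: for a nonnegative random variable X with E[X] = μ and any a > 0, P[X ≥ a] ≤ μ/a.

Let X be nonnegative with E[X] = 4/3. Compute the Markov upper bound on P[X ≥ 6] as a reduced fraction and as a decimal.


μ = E[X] = 4/3, a = 6.
Markov: P[X ≥ 6] ≤ μ/a = (4/3)/6 = 2/9.
Numerically: ≈ 0.22222.
(Since a = 6 > μ = 1.33333, the bound 2/9 is < 1 and informative.)

P[X ≥ 6] ≤ 2/9 ≈ 0.22222.


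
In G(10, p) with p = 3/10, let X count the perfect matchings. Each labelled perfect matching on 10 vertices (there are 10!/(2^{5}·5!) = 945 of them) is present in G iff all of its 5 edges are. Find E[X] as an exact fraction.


K_10 has 10!/(2^{5}·5!) = 945 labelled perfect matchings.
For each such perfect matching H, let X_H = 1 if all 5 edges of H are present in G. Then P[X_H = 1] = p^{5} = (3/10)^{5} = 243/100000.
By linearity of expectation: E[X] = Σ_H E[X_H] = 945 · p^{5} = 945 · 243/100000 = 45927/20000.
Numerically: E[X] ≈ 2.296.

E[X] = 945 · (3/10)^{5} = 45927/20000 ≈ 2.296.


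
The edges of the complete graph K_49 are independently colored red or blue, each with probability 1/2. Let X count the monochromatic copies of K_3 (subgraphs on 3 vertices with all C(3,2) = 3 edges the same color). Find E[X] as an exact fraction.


Let X = Σ_S X_S over the C(49, 3) = 18424 subsets S of size 3, where X_S = 1 if the K_3 on S is monochromatic.
For a fixed S, the K_3 on S has C(3, 2) = 3 edges. P[all 3 edges red] = (1/2)^3, and likewise for blue, so P[monochromatic] = 2·(1/2)^3 = 2^{1 − 3} = 1/4.
Summing: E[X] = C(49, 3) · 2^{1 − 3} = 18424 · 1/4 = 4606.
Numerically: E[X] ≈ 4606.000000.

E[X] = C(49,3)·2^(1−C(3,2)) = 4606 ≈ 4606.000000.


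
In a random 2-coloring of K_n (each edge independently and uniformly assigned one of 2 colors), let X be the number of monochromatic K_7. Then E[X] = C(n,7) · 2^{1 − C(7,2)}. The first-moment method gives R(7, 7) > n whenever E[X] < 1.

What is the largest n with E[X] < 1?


We need C(n, 7) · 2^{1 − 21} < 1, i.e. C(n, 7) < 2^{21 − 1} = 1048576.
Check values of n near the boundary:
  n = 22: C(22, 7) = 170544; 170544 < 1048576? YES
  n = 23: C(23, 7) = 245157; 245157 < 1048576? YES
  n = 24: C(24, 7) = 346104; 346104 < 1048576? YES
  n = 25: C(25, 7) = 480700; 480700 < 1048576? YES
  n = 26: C(26, 7) = 657800; 657800 < 1048576? YES
  n = 27: C(27, 7) = 888030; 888030 < 1048576? YES
  n = 28: C(28, 7) = 1184040; 1184040 < 1048576? NO
  n = 29: C(29, 7) = 1560780; 1560780 < 1048576? NO
  n = 30: C(30, 7) = 2035800; 2035800 < 1048576? NO
The largest n with C(n, 7) < 1048576 is n = 27 (where E[X] = 444015/524288 ≈ 0.8468914). Hence R(7, 7) > 27, i.e. R(7, 7) ≥ 28.

Largest n = 27; hence R(7, 7) > 27.


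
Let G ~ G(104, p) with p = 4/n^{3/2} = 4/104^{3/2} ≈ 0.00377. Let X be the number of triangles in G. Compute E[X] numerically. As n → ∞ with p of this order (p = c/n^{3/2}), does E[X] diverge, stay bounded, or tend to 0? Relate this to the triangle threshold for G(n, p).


Number of potential triangles: C(104, 3) = 182104.
Each occurs with probability p³ ≈ (0.00377)³ ≈ 5.36451e-08.
By linearity: E[X] = C(104, 3)·p³ ≈ 182104 · 5.36451e-08 ≈ 0.010.
Since α = 3/2 > 1, p = c/n^{3/2} = o(1/n) is below the triangle threshold p ~ 1/n. Asymptotically E[X] ~ (c³/6)·n^{3(1−α)} = (4³/6)·n^{-1.5} → 0, so by Markov's inequality G has no triangles w.h.p.

E[X] ≈ 0.010; in regime p = Θ(1/n^{3/2}) E[X] tends to 0 (below the triangle threshold p ~ 1/n).


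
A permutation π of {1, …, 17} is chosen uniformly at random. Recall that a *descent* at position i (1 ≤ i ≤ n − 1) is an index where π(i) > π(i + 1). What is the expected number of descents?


Write X = Σ X_I over i = 1, …, 16, with X_I the indicator of one descent.
There are 16 indicators.
For each fixed i, the pair (π(i), π(i+1)) is a uniformly random ordered pair of distinct values from {1, …, 17}; by symmetry P[π(i) > π(i+1)] = 1/2.
By linearity: E[X] = 16 · (1/2) = (17 − 1) · (1/2) = 8 ≈ 8.0000.

E[X] = 8 = 8.0000.


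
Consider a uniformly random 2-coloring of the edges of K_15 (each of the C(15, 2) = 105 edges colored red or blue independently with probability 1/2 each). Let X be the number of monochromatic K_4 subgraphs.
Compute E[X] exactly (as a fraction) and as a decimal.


Let X = Σ_S X_S over the C(15, 4) = 1365 subsets S of size 4, where X_S = 1 if the K_4 on S is monochromatic.
For a fixed S, the K_4 on S has C(4, 2) = 6 edges. P[all 6 edges red] = (1/2)^6, and likewise for blue, so P[monochromatic] = 2·(1/2)^6 = 2^{1 − 6} = 1/32.
By linearity of expectation: E[X] = C(15, 4) · 2^{1 − 6} = 1365 · 1/32 = 1365/32.
Numerically: E[X] ≈ 42.6562.

E[X] = C(15,4)·2^(1−C(4,2)) = 1365/32 ≈ 42.6562.


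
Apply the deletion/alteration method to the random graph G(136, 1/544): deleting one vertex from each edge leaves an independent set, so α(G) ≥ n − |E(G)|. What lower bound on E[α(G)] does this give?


E[|E(G)|] = C(136, 2)·p = 9180 · (1/544) = 135/8.
E[α(G)] ≥ n − E[|E(G)|] = 136 − 135/8 = 953/8.
Numerically: ≈ 119.125000.
(This is only a lower bound; the true E[α(G)] may be larger.)

E[α(G)] ≥ 953/8 ≈ 119.125000.


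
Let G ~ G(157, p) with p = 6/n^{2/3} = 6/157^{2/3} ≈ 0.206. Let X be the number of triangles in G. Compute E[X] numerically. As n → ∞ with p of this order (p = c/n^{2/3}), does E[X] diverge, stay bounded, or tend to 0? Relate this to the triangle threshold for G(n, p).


Number of potential triangles: C(157, 3) = 632710.
Each occurs with probability p³ ≈ (0.206)³ ≈ 8.76303e-03.
By linearity: E[X] = C(157, 3)·p³ ≈ 632710 · 8.76303e-03 ≈ 5544.459.
Since α = 2/3 < 1, p = c/n^{2/3} ≫ 1/n is above the triangle threshold p ~ 1/n. Asymptotically E[X] ~ (c³/6)·n^{3(1−α)} = (6³/6)·n^{1} → ∞; triangles are abundant w.h.p.

E[X] ≈ 5544.459; in regime p = Θ(1/n^{2/3}) E[X] diverges (above the triangle threshold p ~ 1/n).


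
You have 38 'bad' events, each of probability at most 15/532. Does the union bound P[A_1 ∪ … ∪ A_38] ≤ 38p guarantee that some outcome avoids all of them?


Union bound: P[∪_{i=1}^{38} A_i] ≤ Σ_i P[A_i] ≤ 38·p = 38·(15/532) = 15/14.
Numerically: 15/14 ≈ 1.0714.
Is 15/14 < 1? NO.
Since the bound 15/14 is ≥ 1, the union bound is uninformative here; it does NOT by itself certify existence.

38·p = 15/14 ≈ 1.0714; existence NOT certified by the union bound.
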